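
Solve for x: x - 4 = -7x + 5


Starting with: x - 4 = -7x + 5
Move all x terms to left: (1 + 7)x = 5 + 4
Simplify: 8x = 9
Divide both sides by 8: x = 9/8

x = 9/8


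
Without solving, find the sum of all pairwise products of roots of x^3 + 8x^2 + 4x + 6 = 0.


By Vieta's formulas for x^3 + bx^2 + cx + d = 0:
  r1 + r2 + r3 = -b/a = -8
  r1*r2 + r1*r3 + r2*r3 = c/a = 4
  r1*r2*r3 = -d/a = -6


Sum of pairwise products = 4


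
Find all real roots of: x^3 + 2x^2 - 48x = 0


The constant term is 0, so x = 0 is a root. Factor out x:
  x(x^2 + 2x - 48) = 0
Solve the quadratic x^2 + 2x - 48 = 0: discriminant = 2^2 - 4(1)(-48) = 4 + 192 = 196.
sqrt(196) = 14, so x = (-2 ± 14)/2: x = 6 or x = -8.

x = -8, x = 0, x = 6


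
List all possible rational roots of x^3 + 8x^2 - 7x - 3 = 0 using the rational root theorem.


Rational root theorem: possible roots are ±p/q where:
  p divides the constant term (-3): p ∈ {1, 3}
  q divides the leading coefficient (1): q ∈ {1}

All possible rational roots: -3, -1, 1, 3

-3, -1, 1, 3


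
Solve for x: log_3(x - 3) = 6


Convert to exponential form: x - 3 = 3^6 = 729
x = 729 + 3 = 732
Check: log_3(732 - 3) = log_3(729) = log_3(729) = 6 ✓

x = 732


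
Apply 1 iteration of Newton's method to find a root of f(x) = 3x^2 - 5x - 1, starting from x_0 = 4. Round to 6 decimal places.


Newton's method: x_(n+1) = x_n - f(x_n)/f'(x_n)
f(x) = 3x^2 - 5x - 1
f'(x) = 6x - 5

Iteration 1:
  f(4.000000) = 27.000000
  f'(4.000000) = 19.000000
  x_1 = 4.000000 - (27.000000)/(19.000000) = 2.578947

x_1 = 2.578947


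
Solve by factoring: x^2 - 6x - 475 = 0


We need two numbers that multiply to -475 and add to -6.
Those numbers are -25 and 19 (since (-25) * 19 = -475 and (-25) + 19 = -6).
So x^2 - 6x - 475 = (x - 25)(x + 19) = 0
Setting each factor to zero: x = 25 or x = -19

x = -19, x = 25


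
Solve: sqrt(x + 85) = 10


Square both sides: x + 85 = 10^2 = 100
x = 100 - 85 = 15
x = 15
Check: sqrt(1*15 + 85) = sqrt(100) = 10 ✓

x = 15


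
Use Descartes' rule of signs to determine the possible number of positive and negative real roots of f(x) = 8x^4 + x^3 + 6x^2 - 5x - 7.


Descartes' rule of signs:

For positive roots, count sign changes in f(x) = 8x^4 + x^3 + 6x^2 - 5x - 7:
Signs of coefficients: +, +, +, -, -
Number of sign changes: 1
Possible positive real roots: 1

For negative roots, examine f(-x) = 8x^4 - x^3 + 6x^2 + 5x - 7:
Signs of coefficients: +, -, +, +, -
Number of sign changes: 3
Possible negative real roots: 3, 1

Positive roots: 1; Negative roots: 3 or 1


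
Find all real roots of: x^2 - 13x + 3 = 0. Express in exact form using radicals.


Using the quadratic formula: x = (-b ± sqrt(b^2 - 4ac)) / (2a)
Here a = 1, b = -13, c = 3
Discriminant = b^2 - 4ac = (-13)^2 - 4(1)(3) = 169 - 12 = 157
Since discriminant = 157 > 0, there are two real roots.
x = (13 ± sqrt(157)) / 2
Numerically: x ≈ 12.7650 or x ≈ 0.2350

x = (13 + sqrt(157)) / 2 or x = (13 - sqrt(157)) / 2


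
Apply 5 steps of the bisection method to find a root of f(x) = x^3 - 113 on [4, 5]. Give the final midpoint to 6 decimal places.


f(x) = x^3 - 113
f(4) = -49 < 0
f(5) = 12 > 0

Step 1: midpoint = (4.000000 + 5.000000)/2 = 4.500000
  f(4.500000) = -21.875000
  f(mid) < 0, so root is in [4.500000, 5.000000]

Step 2: midpoint = (4.500000 + 5.000000)/2 = 4.750000
  f(4.750000) = -5.828125
  f(mid) < 0, so root is in [4.750000, 5.000000]

Step 3: midpoint = (4.750000 + 5.000000)/2 = 4.875000
  f(4.875000) = 2.857422
  f(mid) > 0, so root is in [4.750000, 4.875000]

Step 4: midpoint = (4.750000 + 4.875000)/2 = 4.812500
  f(4.812500) = -1.541748
  f(mid) < 0, so root is in [4.812500, 4.875000]

Step 5: midpoint = (4.812500 + 4.875000)/2 = 4.843750
  f(4.843750) = 0.643646
  f(mid) > 0, so root is in [4.812500, 4.843750]

midpoint = 4.843750


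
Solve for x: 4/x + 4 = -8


Subtract 4 from both sides: 4/x = -12
Multiply both sides by x: 4 = -12 * x
Divide by -12: x = -1/3

x = -1/3


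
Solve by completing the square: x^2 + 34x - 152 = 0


Start: x^2 + 34x - 152 = 0
Move constant: x^2 + 34x = 152
Half of 34 is 17, squared is 289
Add 289 to both sides: x^2 + 34x + 289 = 441
(x + 17)^2 = 441
x + 17 = ±21
x = -17 + 21 = 4 or x = -17 - 21 = -38

x = -38, x = 4


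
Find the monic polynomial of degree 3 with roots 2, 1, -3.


A monic polynomial with roots 2, 1, -3 is:
p(x) = (x - 2)(x - 1)(x + 3)
After multiplying by (x - 2): x - 2
After multiplying by (x - 1): x^2 - 3x + 2
After multiplying by (x + 3): x^3 - 7x + 6

x^3 - 7x + 6


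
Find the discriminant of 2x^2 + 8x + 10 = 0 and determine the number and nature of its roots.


For ax^2 + bx + c = 0, discriminant D = b^2 - 4ac
Here a = 2, b = 8, c = 10
D = (8)^2 - 4(2)(10) = 64 - 80 = -16

D = -16 < 0
The equation has no real roots (2 complex conjugate roots).

Discriminant = -16, no real roots (2 complex conjugate roots)


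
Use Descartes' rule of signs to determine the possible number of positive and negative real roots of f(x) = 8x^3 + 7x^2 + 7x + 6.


Descartes' rule of signs:

For positive roots, count sign changes in f(x) = 8x^3 + 7x^2 + 7x + 6:
Signs of coefficients: +, +, +, +
Number of sign changes: 0
Possible positive real roots: 0

For negative roots, examine f(-x) = -8x^3 + 7x^2 - 7x + 6:
Signs of coefficients: -, +, -, +
Number of sign changes: 3
Possible negative real roots: 3, 1

Positive roots: 0; Negative roots: 3 or 1


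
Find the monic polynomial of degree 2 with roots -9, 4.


A monic polynomial with roots -9, 4 is:
p(x) = (x + 9)(x - 4)
After multiplying by (x + 9): x + 9
After multiplying by (x - 4): x^2 + 5x - 36

x^2 + 5x - 36


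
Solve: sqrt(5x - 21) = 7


Square both sides: 5x - 21 = 7^2 = 49
5x = 49 + 21 = 70
x = 14
Check: sqrt(5*14 - 21) = sqrt(49) = 7 ✓

x = 14


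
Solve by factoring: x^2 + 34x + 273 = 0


We need two numbers that multiply to 273 and add to 34.
Those numbers are 13 and 21 (since 13 * 21 = 273 and 13 + 21 = 34).
So x^2 + 34x + 273 = (x + 13)(x + 21) = 0
Setting each factor to zero: x = -13 or x = -21

x = -21, x = -13


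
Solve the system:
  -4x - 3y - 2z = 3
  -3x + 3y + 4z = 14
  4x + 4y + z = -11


Using Cramer's rule. Expand each determinant along the first row.
D  = (-4)*[3*1 - 4*4] - (-3)*[(-3)*1 - 4*4] + (-2)*[(-3)*4 - 3*4]
  = (-4)*(-13) - (-3)*(-19) + (-2)*(-24) = 43
Dx = 3*[3*1 - 4*4] - (-3)*[14*1 - 4*(-11)] + (-2)*[14*4 - 3*(-11)]
  = 3*(-13) - (-3)*(58) + (-2)*(89) = -43
Dy = (-4)*[14*1 - 4*(-11)] - 3*[(-3)*1 - 4*4] + (-2)*[(-3)*(-11) - 14*4]
  = (-4)*(58) - 3*(-19) + (-2)*(-23) = -129
Dz = (-4)*[3*(-11) - 14*4] - (-3)*[(-3)*(-11) - 14*4] + 3*[(-3)*4 - 3*4]
  = (-4)*(-89) - (-3)*(-23) + 3*(-24) = 215
x = Dx/D = -43/43 = -1, y = Dy/D = -129/43 = -3, z = Dz/D = 215/43 = 5
Check eq1: (-4)(-1) + (-3)(-3) + (-2)(5) = 3 = 3 ✓
Check eq2: (-3)(-1) + (3)(-3) + (4)(5) = 14 = 14 ✓
Check eq3: (4)(-1) + (4)(-3) + (1)(5) = -11 = -11 ✓

x = -1, y = -3, z = 5


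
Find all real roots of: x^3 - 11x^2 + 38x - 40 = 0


Let p(x) = x^3 - 11x^2 + 38x - 40. By the rational root theorem (leading coefficient 1), any rational root is an integer divisor of 40: try ±1, ±2, ... in turn.
Test x = 1: value = -12 ≠ 0.
Test x = -1: value = -90 ≠ 0.
Test x = 2: value = 0 ✓, so (x - 2) is a factor.
Synthetic division by (x - 2): bring down 1; 1(2) - 11 = -9; (-9)(2) + 38 = 20; 20(2) - 40 = 0 → quotient x^2 - 9x + 20, remainder 0.
Solve the quadratic x^2 - 9x + 20 = 0: discriminant = (-9)^2 - 4(1)(20) = 81 - 80 = 1.
sqrt(1) = 1, so x = (9 ± 1)/2: x = 5 or x = 4.

x = 2, x = 4, x = 5


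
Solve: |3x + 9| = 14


An absolute value equation |expr| = 14 gives two cases:
Case 1: 3x + 9 = 14
  3x = 5, so x = 5/3
Case 2: 3x + 9 = -14
  3x = -23, so x = -23/3

x = -23/3, x = 5/3


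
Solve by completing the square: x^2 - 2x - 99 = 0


Start: x^2 - 2x - 99 = 0
Move constant: x^2 - 2x = 99
Half of -2 is -1, squared is 1
Add 1 to both sides: x^2 - 2x + 1 = 100
(x - 1)^2 = 100
x - 1 = ±10
x = 1 + 10 = 11 or x = 1 - 10 = -9

x = -9, x = 11


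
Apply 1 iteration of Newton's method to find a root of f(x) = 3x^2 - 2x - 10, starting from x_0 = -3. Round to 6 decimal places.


Newton's method: x_(n+1) = x_n - f(x_n)/f'(x_n)
f(x) = 3x^2 - 2x - 10
f'(x) = 6x - 2

Iteration 1:
  f(-3.000000) = 23.000000
  f'(-3.000000) = -20.000000
  x_1 = -3.000000 - (23.000000)/(-20.000000) = -1.850000

x_1 = -1.850000


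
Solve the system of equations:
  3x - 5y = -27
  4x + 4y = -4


Using Cramer's rule:
Determinant D = (3)(4) - (4)(-5) = 12 + 20 = 32
Dx = (-27)(4) - (-4)(-5) = -108 - 20 = -128
Dy = (3)(-4) - (4)(-27) = -12 + 108 = 96
x = Dx/D = -128/32 = -4
y = Dy/D = 96/32 = 3

x = -4, y = 3


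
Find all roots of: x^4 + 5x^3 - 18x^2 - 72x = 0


The constant term is 0, so x = 0 is a root. Factor out x:
  x^3 + 5x^2 - 18x - 72 = 0
Let p(x) = x^3 + 5x^2 - 18x - 72. By the rational root theorem (leading coefficient 1), any rational root is an integer divisor of 72: try ±1, ±2, ... in turn.
Test x = 1: value = -84 ≠ 0.
Test x = -1: value = -50 ≠ 0.
Test x = 2: value = -80 ≠ 0.
Test x = -2: value = -24 ≠ 0.
Test x = 3: value = -54 ≠ 0.
Test x = -3: value = 0 ✓, so (x + 3) is a factor.
Synthetic division by (x + 3): bring down 1; 1(-3) + 5 = 2; 2(-3) - 18 = -24; (-24)(-3) - 72 = 0 → quotient x^2 + 2x - 24, remainder 0.
Solve the quadratic x^2 + 2x - 24 = 0: discriminant = 2^2 - 4(1)(-24) = 4 + 96 = 100.
sqrt(100) = 10, so x = (-2 ± 10)/2: x = 4 or x = -6.
Collecting all roots found:

x = -6, x = -3, x = 0, x = 4


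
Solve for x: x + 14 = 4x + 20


Starting with: x + 14 = 4x + 20
Move all x terms to left: (1 - 4)x = 20 - 14
Simplify: -3x = 6
Divide both sides by -3: x = -2

x = -2


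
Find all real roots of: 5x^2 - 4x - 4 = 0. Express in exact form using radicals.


Using the quadratic formula: x = (-b ± sqrt(b^2 - 4ac)) / (2a)
Here a = 5, b = -4, c = -4
Discriminant = b^2 - 4ac = (-4)^2 - 4(5)(-4) = 16 + 80 = 96
Since discriminant = 96 > 0, there are two real roots.
x = (4 ± 4*sqrt(6)) / 10
Simplifying: x = (2 ± 2*sqrt(6)) / 5
Numerically: x ≈ 1.3798 or x ≈ -0.5798

x = (2 + 2*sqrt(6)) / 5 or x = (2 - 2*sqrt(6)) / 5


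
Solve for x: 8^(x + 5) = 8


Express both sides with the same base.
8 = 8^1
Since the bases match, equate exponents: x + 5 = 1
So x = 1 - (5) = -4

x = -4


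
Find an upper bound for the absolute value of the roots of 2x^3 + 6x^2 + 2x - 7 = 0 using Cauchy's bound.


Cauchy's bound: all roots r satisfy |r| <= 1 + max(|a_i/a_n|) for i = 0,...,n-1
where a_n is the leading coefficient.

Coefficients: [2, 6, 2, -7]
Leading coefficient a_n = 2
Ratios |a_i/a_n|: 3, 1, 7/2
Maximum ratio: 7/2
Cauchy's bound: |r| <= 1 + 7/2 = 9/2

Upper bound = 9/2


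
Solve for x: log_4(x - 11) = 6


Convert to exponential form: x - 11 = 4^6 = 4096
x = 4096 + 11 = 4107
Check: log_4(4107 - 11) = log_4(4096) = log_4(4096) = 6 ✓

x = 4107


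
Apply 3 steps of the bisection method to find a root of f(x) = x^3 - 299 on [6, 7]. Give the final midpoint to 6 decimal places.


f(x) = x^3 - 299
f(6) = -83 < 0
f(7) = 44 > 0

Step 1: midpoint = (6.000000 + 7.000000)/2 = 6.500000
  f(6.500000) = -24.375000
  f(mid) < 0, so root is in [6.500000, 7.000000]

Step 2: midpoint = (6.500000 + 7.000000)/2 = 6.750000
  f(6.750000) = 8.546875
  f(mid) > 0, so root is in [6.500000, 6.750000]

Step 3: midpoint = (6.500000 + 6.750000)/2 = 6.625000
  f(6.625000) = -8.224609
  f(mid) < 0, so root is in [6.625000, 6.750000]

midpoint = 6.625000


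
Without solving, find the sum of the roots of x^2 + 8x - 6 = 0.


By Vieta's formulas for ax^2 + bx + c = 0:
  Sum of roots = -b/a
  Product of roots = c/a

Here a = 1, b = 8, c = -6
Sum = -(8)/1 = -8
Product = -6/1 = -6

Sum = -8


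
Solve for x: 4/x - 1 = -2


Subtract -1 from both sides: 4/x = -1
Multiply both sides by x: 4 = -1 * x
Divide by -1: x = -4

x = -4


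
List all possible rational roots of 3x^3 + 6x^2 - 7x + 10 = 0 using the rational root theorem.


Rational root theorem: possible roots are ±p/q where:
  p divides the constant term (10): p ∈ {1, 2, 5, 10}
  q divides the leading coefficient (3): q ∈ {1, 3}

All possible rational roots: -10, -5, -10/3, -2, -5/3, -1, -2/3, -1/3, 1/3, 2/3, 1, 5/3, 2, 10/3, 5, 10

-10, -5, -10/3, -2, -5/3, -1, -2/3, -1/3, 1/3, 2/3, 1, 5/3, 2, 10/3, 5, 10


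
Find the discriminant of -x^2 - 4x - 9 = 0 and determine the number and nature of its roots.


For ax^2 + bx + c = 0, discriminant D = b^2 - 4ac
Here a = -1, b = -4, c = -9
D = (-4)^2 - 4(-1)(-9) = 16 - 36 = -20

D = -20 < 0
The equation has no real roots (2 complex conjugate roots).

Discriminant = -20, no real roots (2 complex conjugate roots)


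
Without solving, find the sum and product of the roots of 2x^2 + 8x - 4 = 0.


By Vieta's formulas for ax^2 + bx + c = 0:
  Sum of roots = -b/a
  Product of roots = c/a

Here a = 2, b = 8, c = -4
Sum = -(8)/2 = -4
Product = -4/2 = -2

Sum = -4, Product = -2


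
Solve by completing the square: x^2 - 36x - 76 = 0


Start: x^2 - 36x - 76 = 0
Move constant: x^2 - 36x = 76
Half of -36 is -18, squared is 324
Add 324 to both sides: x^2 - 36x + 324 = 400
(x - 18)^2 = 400
x - 18 = ±20
x = 18 + 20 = 38 or x = 18 - 20 = -2

x = -2, x = 38


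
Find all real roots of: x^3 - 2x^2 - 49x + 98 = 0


Let p(x) = x^3 - 2x^2 - 49x + 98. By the rational root theorem (leading coefficient 1), any rational root is an integer divisor of 98: try ±1, ±2, ... in turn.
Test x = 1: value = 48 ≠ 0.
Test x = -1: value = 144 ≠ 0.
Test x = 2: value = 0 ✓, so (x - 2) is a factor.
Synthetic division by (x - 2): bring down 1; 1(2) - 2 = 0; 0(2) - 49 = -49; (-49)(2) + 98 = 0 → quotient x^2 - 49, remainder 0.
Solve the quadratic x^2 - 49 = 0: discriminant = 0^2 - 4(1)(-49) = 0 + 196 = 196.
sqrt(196) = 14, so x = (0 ± 14)/2: x = 7 or x = -7.

x = -7, x = 2, x = 7


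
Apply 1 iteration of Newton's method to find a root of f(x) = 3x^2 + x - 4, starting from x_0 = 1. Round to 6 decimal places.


Newton's method: x_(n+1) = x_n - f(x_n)/f'(x_n)
f(x) = 3x^2 + x - 4
f'(x) = 6x + 1

Iteration 1:
  f(1.000000) = 0.000000
  f'(1.000000) = 7.000000
  x_1 = 1.000000 - (0.000000)/(7.000000) = 1.000000

x_1 = 1.000000


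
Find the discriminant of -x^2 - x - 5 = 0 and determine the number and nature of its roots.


For ax^2 + bx + c = 0, discriminant D = b^2 - 4ac
Here a = -1, b = -1, c = -5
D = (-1)^2 - 4(-1)(-5) = 1 - 20 = -19

D = -19 < 0
The equation has no real roots (2 complex conjugate roots).

Discriminant = -19, no real roots (2 complex conjugate roots)


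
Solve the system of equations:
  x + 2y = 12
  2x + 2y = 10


Using Cramer's rule:
Determinant D = (1)(2) - (2)(2) = 2 - 4 = -2
Dx = (12)(2) - (10)(2) = 24 - 20 = 4
Dy = (1)(10) - (2)(12) = 10 - 24 = -14
x = Dx/D = 4/-2 = -2
y = Dy/D = -14/-2 = 7

x = -2, y = 7


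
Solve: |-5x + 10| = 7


An absolute value equation |expr| = 7 gives two cases:
Case 1: -5x + 10 = 7
  -5x = -3, so x = 3/5
Case 2: -5x + 10 = -7
  -5x = -17, so x = 17/5

x = 3/5, x = 17/5


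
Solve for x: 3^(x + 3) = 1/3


Express both sides with the same base.
1/3 = 3^(-1)
Since the bases match, equate exponents: x + 3 = -1
So x = -1 - (3) = -4

x = -4


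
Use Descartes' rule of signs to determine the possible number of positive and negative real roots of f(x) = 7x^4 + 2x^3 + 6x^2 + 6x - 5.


Descartes' rule of signs:

For positive roots, count sign changes in f(x) = 7x^4 + 2x^3 + 6x^2 + 6x - 5:
Signs of coefficients: +, +, +, +, -
Number of sign changes: 1
Possible positive real roots: 1

For negative roots, examine f(-x) = 7x^4 - 2x^3 + 6x^2 - 6x - 5:
Signs of coefficients: +, -, +, -, -
Number of sign changes: 3
Possible negative real roots: 3, 1

Positive roots: 1; Negative roots: 3 or 1


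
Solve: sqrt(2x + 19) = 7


Square both sides: 2x + 19 = 7^2 = 49
2x = 49 - 19 = 30
x = 15
Check: sqrt(2*15 + 19) = sqrt(49) = 7 ✓

x = 15


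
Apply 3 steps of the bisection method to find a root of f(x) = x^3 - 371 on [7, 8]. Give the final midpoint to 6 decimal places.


f(x) = x^3 - 371
f(7) = -28 < 0
f(8) = 141 > 0

Step 1: midpoint = (7.000000 + 8.000000)/2 = 7.500000
  f(7.500000) = 50.875000
  f(mid) > 0, so root is in [7.000000, 7.500000]

Step 2: midpoint = (7.000000 + 7.500000)/2 = 7.250000
  f(7.250000) = 10.078125
  f(mid) > 0, so root is in [7.000000, 7.250000]

Step 3: midpoint = (7.000000 + 7.250000)/2 = 7.125000
  f(7.125000) = -9.294922
  f(mid) < 0, so root is in [7.125000, 7.250000]

midpoint = 7.125000


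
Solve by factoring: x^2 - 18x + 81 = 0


We need two numbers that multiply to 81 and add to -18.
Those numbers are -9 and -9 (since (-9) * (-9) = 81 and (-9) + (-9) = -18).
So x^2 - 18x + 81 = (x - 9)(x - 9) = 0
Setting each factor to zero: x = 9 or x = 9

x = 9


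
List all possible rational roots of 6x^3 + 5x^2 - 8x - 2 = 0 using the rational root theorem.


Rational root theorem: possible roots are ±p/q where:
  p divides the constant term (-2): p ∈ {1, 2}
  q divides the leading coefficient (6): q ∈ {1, 2, 3, 6}

All possible rational roots: -2, -1, -2/3, -1/2, -1/3, -1/6, 1/6, 1/3, 1/2, 2/3, 1, 2

-2, -1, -2/3, -1/2, -1/3, -1/6, 1/6, 1/3, 1/2, 2/3, 1, 2


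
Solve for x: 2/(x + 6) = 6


Multiply both sides by (x + 6): 2 = 6(x + 6)
Distribute: 2 = 6x + 36
6x = 2 - 36 = -34
x = -17/3

x = -17/3


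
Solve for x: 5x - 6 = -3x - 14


Starting with: 5x - 6 = -3x - 14
Move all x terms to left: (5 + 3)x = -14 + 6
Simplify: 8x = -8
Divide both sides by 8: x = -1

x = -1


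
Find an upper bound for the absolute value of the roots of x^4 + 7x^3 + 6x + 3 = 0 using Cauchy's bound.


Cauchy's bound: all roots r satisfy |r| <= 1 + max(|a_i/a_n|) for i = 0,...,n-1
where a_n is the leading coefficient.

Coefficients: [1, 7, 0, 6, 3]
Leading coefficient a_n = 1
Ratios |a_i/a_n|: 7, 0, 6, 3
Maximum ratio: 7
Cauchy's bound: |r| <= 1 + 7 = 8

Upper bound = 8


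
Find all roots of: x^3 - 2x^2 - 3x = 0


The constant term is 0, so x = 0 is a root. Factor out x:
  x^2 - 2x - 3 = 0
Solve the quadratic x^2 - 2x - 3 = 0: discriminant = (-2)^2 - 4(1)(-3) = 4 + 12 = 16.
sqrt(16) = 4, so x = (2 ± 4)/2: x = 3 or x = -1.
Collecting all roots found:

x = -1, x = 0, x = 3


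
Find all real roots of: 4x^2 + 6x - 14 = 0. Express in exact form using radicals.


Using the quadratic formula: x = (-b ± sqrt(b^2 - 4ac)) / (2a)
Here a = 4, b = 6, c = -14
Discriminant = b^2 - 4ac = 6^2 - 4(4)(-14) = 36 + 224 = 260
Since discriminant = 260 > 0, there are two real roots.
x = (-6 ± 2*sqrt(65)) / 8
Simplifying: x = (-3 ± sqrt(65)) / 4
Numerically: x ≈ 1.2656 or x ≈ -2.7656

x = (-3 + sqrt(65)) / 4 or x = (-3 - sqrt(65)) / 4


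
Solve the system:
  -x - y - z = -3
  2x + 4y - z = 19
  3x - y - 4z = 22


Using Cramer's rule. Expand each determinant along the first row.
D  = (-1)*[4*(-4) - (-1)*(-1)] - (-1)*[2*(-4) - (-1)*3] + (-1)*[2*(-1) - 4*3]
  = (-1)*(-17) - (-1)*(-5) + (-1)*(-14) = 26
Dx = (-3)*[4*(-4) - (-1)*(-1)] - (-1)*[19*(-4) - (-1)*22] + (-1)*[19*(-1) - 4*22]
  = (-3)*(-17) - (-1)*(-54) + (-1)*(-107) = 104
Dy = (-1)*[19*(-4) - (-1)*22] - (-3)*[2*(-4) - (-1)*3] + (-1)*[2*22 - 19*3]
  = (-1)*(-54) - (-3)*(-5) + (-1)*(-13) = 52
Dz = (-1)*[4*22 - 19*(-1)] - (-1)*[2*22 - 19*3] + (-3)*[2*(-1) - 4*3]
  = (-1)*(107) - (-1)*(-13) + (-3)*(-14) = -78
x = Dx/D = 104/26 = 4, y = Dy/D = 52/26 = 2, z = Dz/D = -78/26 = -3
Check eq1: (-1)(4) + (-1)(2) + (-1)(-3) = -3 = -3 ✓
Check eq2: (2)(4) + (4)(2) + (-1)(-3) = 19 = 19 ✓
Check eq3: (3)(4) + (-1)(2) + (-4)(-3) = 22 = 22 ✓

x = 4, y = 2, z = -3


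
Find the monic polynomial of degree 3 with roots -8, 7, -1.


A monic polynomial with roots -8, 7, -1 is:
p(x) = (x + 8)(x - 7)(x + 1)
After multiplying by (x + 8): x + 8
After multiplying by (x - 7): x^2 + x - 56
After multiplying by (x + 1): x^3 + 2x^2 - 55x - 56

x^3 + 2x^2 - 55x - 56


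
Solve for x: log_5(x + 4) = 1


Convert to exponential form: x + 4 = 5^1 = 5
x = 5 - 4 = 1
Check: log_5(1 + 4) = log_5(5) = log_5(5) = 1 ✓

x = 1


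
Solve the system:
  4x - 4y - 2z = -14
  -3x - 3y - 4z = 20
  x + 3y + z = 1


Using Cramer's rule. Expand each determinant along the first row.
D  = 4*[(-3)*1 - (-4)*3] - (-4)*[(-3)*1 - (-4)*1] + (-2)*[(-3)*3 - (-3)*1]
  = 4*(9) - (-4)*(1) + (-2)*(-6) = 52
Dx = (-14)*[(-3)*1 - (-4)*3] - (-4)*[20*1 - (-4)*1] + (-2)*[20*3 - (-3)*1]
  = (-14)*(9) - (-4)*(24) + (-2)*(63) = -156
Dy = 4*[20*1 - (-4)*1] - (-14)*[(-3)*1 - (-4)*1] + (-2)*[(-3)*1 - 20*1]
  = 4*(24) - (-14)*(1) + (-2)*(-23) = 156
Dz = 4*[(-3)*1 - 20*3] - (-4)*[(-3)*1 - 20*1] + (-14)*[(-3)*3 - (-3)*1]
  = 4*(-63) - (-4)*(-23) + (-14)*(-6) = -260
x = Dx/D = -156/52 = -3, y = Dy/D = 156/52 = 3, z = Dz/D = -260/52 = -5
Check eq1: (4)(-3) + (-4)(3) + (-2)(-5) = -14 = -14 ✓
Check eq2: (-3)(-3) + (-3)(3) + (-4)(-5) = 20 = 20 ✓
Check eq3: (1)(-3) + (3)(3) + (1)(-5) = 1 = 1 ✓

x = -3, y = 3, z = -5


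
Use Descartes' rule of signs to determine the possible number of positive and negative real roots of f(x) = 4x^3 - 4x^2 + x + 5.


Descartes' rule of signs:

For positive roots, count sign changes in f(x) = 4x^3 - 4x^2 + x + 5:
Signs of coefficients: +, -, +, +
Number of sign changes: 2
Possible positive real roots: 2, 0

For negative roots, examine f(-x) = -4x^3 - 4x^2 - x + 5:
Signs of coefficients: -, -, -, +
Number of sign changes: 1
Possible negative real roots: 1

Positive roots: 2 or 0; Negative roots: 1


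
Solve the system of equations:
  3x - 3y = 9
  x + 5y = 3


Using Cramer's rule:
Determinant D = (3)(5) - (1)(-3) = 15 + 3 = 18
Dx = (9)(5) - (3)(-3) = 45 + 9 = 54
Dy = (3)(3) - (1)(9) = 9 - 9 = 0
x = Dx/D = 54/18 = 3
y = Dy/D = 0/18 = 0

x = 3, y = 0


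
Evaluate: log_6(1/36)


We need the exponent such that 6^? = 1/36
6^(-2) = 1/6^2 = 1/36
Therefore log_6(1/36) = -2

-2


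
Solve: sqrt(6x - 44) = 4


Square both sides: 6x - 44 = 4^2 = 16
6x = 16 + 44 = 60
x = 10
Check: sqrt(6*10 - 44) = sqrt(16) = 4 ✓

x = 10


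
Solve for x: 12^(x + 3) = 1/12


Express both sides with the same base.
1/12 = 12^(-1)
Since the bases match, equate exponents: x + 3 = -1
So x = -1 - (3) = -4

x = -4


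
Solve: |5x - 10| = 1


An absolute value equation |expr| = 1 gives two cases:
Case 1: 5x - 10 = 1
  5x = 11, so x = 11/5
Case 2: 5x - 10 = -1
  5x = 9, so x = 9/5

x = 9/5, x = 11/5


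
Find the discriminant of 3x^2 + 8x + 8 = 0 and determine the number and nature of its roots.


For ax^2 + bx + c = 0, discriminant D = b^2 - 4ac
Here a = 3, b = 8, c = 8
D = (8)^2 - 4(3)(8) = 64 - 96 = -32

D = -32 < 0
The equation has no real roots (2 complex conjugate roots).

Discriminant = -32, no real roots (2 complex conjugate roots)


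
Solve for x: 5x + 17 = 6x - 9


Starting with: 5x + 17 = 6x - 9
Move all x terms to left: (5 - 6)x = -9 - 17
Simplify: -x = -26
Divide both sides by -1: x = 26

x = 26


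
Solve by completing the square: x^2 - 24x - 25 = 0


Start: x^2 - 24x - 25 = 0
Move constant: x^2 - 24x = 25
Half of -24 is -12, squared is 144
Add 144 to both sides: x^2 - 24x + 144 = 169
(x - 12)^2 = 169
x - 12 = ±13
x = 12 + 13 = 25 or x = 12 - 13 = -1

x = -1, x = 25


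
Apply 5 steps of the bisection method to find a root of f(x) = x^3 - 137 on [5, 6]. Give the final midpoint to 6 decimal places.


f(x) = x^3 - 137
f(5) = -12 < 0
f(6) = 79 > 0

Step 1: midpoint = (5.000000 + 6.000000)/2 = 5.500000
  f(5.500000) = 29.375000
  f(mid) > 0, so root is in [5.000000, 5.500000]

Step 2: midpoint = (5.000000 + 5.500000)/2 = 5.250000
  f(5.250000) = 7.703125
  f(mid) > 0, so root is in [5.000000, 5.250000]

Step 3: midpoint = (5.000000 + 5.250000)/2 = 5.125000
  f(5.125000) = -2.388672
  f(mid) < 0, so root is in [5.125000, 5.250000]

Step 4: midpoint = (5.125000 + 5.250000)/2 = 5.187500
  f(5.187500) = 2.596436
  f(mid) > 0, so root is in [5.125000, 5.187500]

Step 5: midpoint = (5.125000 + 5.187500)/2 = 5.156250
  f(5.156250) = 0.088776
  f(mid) > 0, so root is in [5.125000, 5.156250]

midpoint = 5.156250


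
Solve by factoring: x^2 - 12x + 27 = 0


We need two numbers that multiply to 27 and add to -12.
Those numbers are -9 and -3 (since (-9) * (-3) = 27 and (-9) + (-3) = -12).
So x^2 - 12x + 27 = (x - 9)(x - 3) = 0
Setting each factor to zero: x = 9 or x = 3

x = 3, x = 9


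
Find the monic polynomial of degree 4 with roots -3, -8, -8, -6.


A monic polynomial with roots -3, -8, -8, -6 is:
p(x) = (x + 3)(x + 8)(x + 8)(x + 6)
After multiplying by (x + 3): x + 3
After multiplying by (x + 8): x^2 + 11x + 24
After multiplying by (x + 8): x^3 + 19x^2 + 112x + 192
After multiplying by (x + 6): x^4 + 25x^3 + 226x^2 + 864x + 1152

x^4 + 25x^3 + 226x^2 + 864x + 1152


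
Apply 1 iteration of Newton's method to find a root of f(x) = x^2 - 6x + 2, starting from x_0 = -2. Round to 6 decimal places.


Newton's method: x_(n+1) = x_n - f(x_n)/f'(x_n)
f(x) = x^2 - 6x + 2
f'(x) = 2x - 6

Iteration 1:
  f(-2.000000) = 18.000000
  f'(-2.000000) = -10.000000
  x_1 = -2.000000 - (18.000000)/(-10.000000) = -0.200000

x_1 = -0.200000


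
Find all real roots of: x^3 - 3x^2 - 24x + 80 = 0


Let p(x) = x^3 - 3x^2 - 24x + 80. By the rational root theorem (leading coefficient 1), any rational root is an integer divisor of 80: try ±1, ±2, ... in turn.
Test x = 1: value = 54 ≠ 0.
Test x = -1: value = 100 ≠ 0.
Test x = 2: value = 28 ≠ 0.
Test x = -2: value = 108 ≠ 0.
Test x = 4: value = 0 ✓, so (x - 4) is a factor.
Synthetic division by (x - 4): bring down 1; 1(4) - 3 = 1; 1(4) - 24 = -20; (-20)(4) + 80 = 0 → quotient x^2 + x - 20, remainder 0.
Solve the quadratic x^2 + x - 20 = 0: discriminant = 1^2 - 4(1)(-20) = 1 + 80 = 81.
sqrt(81) = 9, so x = (-1 ± 9)/2: x = 4 or x = -5.

x = -5, x = 4 (multiplicity 2)


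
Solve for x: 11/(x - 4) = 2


Multiply both sides by (x - 4): 11 = 2(x - 4)
Distribute: 11 = 2x - 8
2x = 11 + 8 = 19
x = 19/2

x = 19/2


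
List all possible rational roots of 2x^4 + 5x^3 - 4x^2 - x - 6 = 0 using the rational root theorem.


Rational root theorem: possible roots are ±p/q where:
  p divides the constant term (-6): p ∈ {1, 2, 3, 6}
  q divides the leading coefficient (2): q ∈ {1, 2}

All possible rational roots: -6, -3, -2, -3/2, -1, -1/2, 1/2, 1, 3/2, 2, 3, 6

-6, -3, -2, -3/2, -1, -1/2, 1/2, 1, 3/2, 2, 3, 6


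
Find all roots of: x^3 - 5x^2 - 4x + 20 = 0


Let p(x) = x^3 - 5x^2 - 4x + 20. By the rational root theorem (leading coefficient 1), any rational root is an integer divisor of 20: try ±1, ±2, ... in turn.
Test x = 1: value = 12 ≠ 0.
Test x = -1: value = 18 ≠ 0.
Test x = 2: value = 0 ✓, so (x - 2) is a factor.
Synthetic division by (x - 2): bring down 1; 1(2) - 5 = -3; (-3)(2) - 4 = -10; (-10)(2) + 20 = 0 → quotient x^2 - 3x - 10, remainder 0.
Solve the quadratic x^2 - 3x - 10 = 0: discriminant = (-3)^2 - 4(1)(-10) = 9 + 40 = 49.
sqrt(49) = 7, so x = (3 ± 7)/2: x = 5 or x = -2.
Collecting all roots found:

x = -2, x = 2, x = 5


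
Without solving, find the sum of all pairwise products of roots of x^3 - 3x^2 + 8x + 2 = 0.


By Vieta's formulas for x^3 + bx^2 + cx + d = 0:
  r1 + r2 + r3 = -b/a = 3
  r1*r2 + r1*r3 + r2*r3 = c/a = 8
  r1*r2*r3 = -d/a = -2


Sum of pairwise products = 8


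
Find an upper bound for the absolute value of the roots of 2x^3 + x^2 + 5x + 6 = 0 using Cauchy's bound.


Cauchy's bound: all roots r satisfy |r| <= 1 + max(|a_i/a_n|) for i = 0,...,n-1
where a_n is the leading coefficient.

Coefficients: [2, 1, 5, 6]
Leading coefficient a_n = 2
Ratios |a_i/a_n|: 1/2, 5/2, 3
Maximum ratio: 3
Cauchy's bound: |r| <= 1 + 3 = 4

Upper bound = 4


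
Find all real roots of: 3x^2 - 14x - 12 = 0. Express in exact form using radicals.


Using the quadratic formula: x = (-b ± sqrt(b^2 - 4ac)) / (2a)
Here a = 3, b = -14, c = -12
Discriminant = b^2 - 4ac = (-14)^2 - 4(3)(-12) = 196 + 144 = 340
Since discriminant = 340 > 0, there are two real roots.
x = (14 ± 2*sqrt(85)) / 6
Simplifying: x = (7 ± sqrt(85)) / 3
Numerically: x ≈ 5.4065 or x ≈ -0.7398

x = (7 + sqrt(85)) / 3 or x = (7 - sqrt(85)) / 3


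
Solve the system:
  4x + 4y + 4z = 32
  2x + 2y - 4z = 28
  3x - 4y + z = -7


Using Cramer's rule. Expand each determinant along the first row.
D  = 4*[2*1 - (-4)*(-4)] - 4*[2*1 - (-4)*3] + 4*[2*(-4) - 2*3]
  = 4*(-14) - 4*(14) + 4*(-14) = -168
Dx = 32*[2*1 - (-4)*(-4)] - 4*[28*1 - (-4)*(-7)] + 4*[28*(-4) - 2*(-7)]
  = 32*(-14) - 4*(0) + 4*(-98) = -840
Dy = 4*[28*1 - (-4)*(-7)] - 32*[2*1 - (-4)*3] + 4*[2*(-7) - 28*3]
  = 4*(0) - 32*(14) + 4*(-98) = -840
Dz = 4*[2*(-7) - 28*(-4)] - 4*[2*(-7) - 28*3] + 32*[2*(-4) - 2*3]
  = 4*(98) - 4*(-98) + 32*(-14) = 336
x = Dx/D = -840/-168 = 5, y = Dy/D = -840/-168 = 5, z = Dz/D = 336/-168 = -2
Check eq1: (4)(5) + (4)(5) + (4)(-2) = 32 = 32 ✓
Check eq2: (2)(5) + (2)(5) + (-4)(-2) = 28 = 28 ✓
Check eq3: (3)(5) + (-4)(5) + (1)(-2) = -7 = -7 ✓

x = 5, y = 5, z = -2


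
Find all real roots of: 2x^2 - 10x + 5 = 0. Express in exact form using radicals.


Using the quadratic formula: x = (-b ± sqrt(b^2 - 4ac)) / (2a)
Here a = 2, b = -10, c = 5
Discriminant = b^2 - 4ac = (-10)^2 - 4(2)(5) = 100 - 40 = 60
Since discriminant = 60 > 0, there are two real roots.
x = (10 ± 2*sqrt(15)) / 4
Simplifying: x = (5 ± sqrt(15)) / 2
Numerically: x ≈ 4.4365 or x ≈ 0.5635

x = (5 + sqrt(15)) / 2 or x = (5 - sqrt(15)) / 2


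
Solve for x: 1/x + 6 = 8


Subtract 6 from both sides: 1/x = 2
Multiply both sides by x: 1 = 2 * x
Divide by 2: x = 1/2

x = 1/2


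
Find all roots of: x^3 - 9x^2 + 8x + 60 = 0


Let p(x) = x^3 - 9x^2 + 8x + 60. By the rational root theorem (leading coefficient 1), any rational root is an integer divisor of 60: try ±1, ±2, ... in turn.
Test x = 1: value = 60 ≠ 0.
Test x = -1: value = 42 ≠ 0.
Test x = 2: value = 48 ≠ 0.
Test x = -2: value = 0 ✓, so (x + 2) is a factor.
Synthetic division by (x + 2): bring down 1; 1(-2) - 9 = -11; (-11)(-2) + 8 = 30; 30(-2) + 60 = 0 → quotient x^2 - 11x + 30, remainder 0.
Solve the quadratic x^2 - 11x + 30 = 0: discriminant = (-11)^2 - 4(1)(30) = 121 - 120 = 1.
sqrt(1) = 1, so x = (11 ± 1)/2: x = 6 or x = 5.
Collecting all roots found:

x = -2, x = 5, x = 6


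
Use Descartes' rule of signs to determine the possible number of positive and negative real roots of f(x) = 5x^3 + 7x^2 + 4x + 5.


Descartes' rule of signs:

For positive roots, count sign changes in f(x) = 5x^3 + 7x^2 + 4x + 5:
Signs of coefficients: +, +, +, +
Number of sign changes: 0
Possible positive real roots: 0

For negative roots, examine f(-x) = -5x^3 + 7x^2 - 4x + 5:
Signs of coefficients: -, +, -, +
Number of sign changes: 3
Possible negative real roots: 3, 1

Positive roots: 0; Negative roots: 3 or 1


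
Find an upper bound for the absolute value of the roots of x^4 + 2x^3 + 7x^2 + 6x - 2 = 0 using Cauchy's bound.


Cauchy's bound: all roots r satisfy |r| <= 1 + max(|a_i/a_n|) for i = 0,...,n-1
where a_n is the leading coefficient.

Coefficients: [1, 2, 7, 6, -2]
Leading coefficient a_n = 1
Ratios |a_i/a_n|: 2, 7, 6, 2
Maximum ratio: 7
Cauchy's bound: |r| <= 1 + 7 = 8

Upper bound = 8


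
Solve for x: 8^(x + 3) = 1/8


Express both sides with the same base.
1/8 = 8^(-1)
Since the bases match, equate exponents: x + 3 = -1
So x = -1 - (3) = -4

x = -4


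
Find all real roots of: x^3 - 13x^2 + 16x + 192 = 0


Let p(x) = x^3 - 13x^2 + 16x + 192. By the rational root theorem (leading coefficient 1), any rational root is an integer divisor of 192: try ±1, ±2, ... in turn.
Test x = 1: value = 196 ≠ 0.
Test x = -1: value = 162 ≠ 0.
Test x = 2: value = 180 ≠ 0.
Test x = -2: value = 100 ≠ 0.
Test x = 3: value = 150 ≠ 0.
Test x = -3: value = 0 ✓, so (x + 3) is a factor.
Synthetic division by (x + 3): bring down 1; 1(-3) - 13 = -16; (-16)(-3) + 16 = 64; 64(-3) + 192 = 0 → quotient x^2 - 16x + 64, remainder 0.
Solve the quadratic x^2 - 16x + 64 = 0: discriminant = (-16)^2 - 4(1)(64) = 256 - 256 = 0.
Discriminant = 0, so a double root: x = 16/2 = 8.

x = -3, x = 8 (multiplicity 2)


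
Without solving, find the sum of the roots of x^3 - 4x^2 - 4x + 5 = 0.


By Vieta's formulas for x^3 + bx^2 + cx + d = 0:
  r1 + r2 + r3 = -b/a = 4
  r1*r2 + r1*r3 + r2*r3 = c/a = -4
  r1*r2*r3 = -d/a = -5


Sum = 4


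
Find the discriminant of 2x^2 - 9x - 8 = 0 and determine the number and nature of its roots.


For ax^2 + bx + c = 0, discriminant D = b^2 - 4ac
Here a = 2, b = -9, c = -8
D = (-9)^2 - 4(2)(-8) = 81 + 64 = 145

D = 145 > 0 but not a perfect square
The equation has 2 distinct real irrational roots.

Discriminant = 145, 2 distinct real irrational roots


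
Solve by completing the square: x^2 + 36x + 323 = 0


Start: x^2 + 36x + 323 = 0
Move constant: x^2 + 36x = -323
Half of 36 is 18, squared is 324
Add 324 to both sides: x^2 + 36x + 324 = 1
(x + 18)^2 = 1
x + 18 = ±1
x = -18 + 1 = -17 or x = -18 - 1 = -19

x = -19, x = -17


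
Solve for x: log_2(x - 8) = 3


Convert to exponential form: x - 8 = 2^3 = 8
x = 8 + 8 = 16
Check: log_2(16 - 8) = log_2(8) = log_2(8) = 3 ✓

x = 16


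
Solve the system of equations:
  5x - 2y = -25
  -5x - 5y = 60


Using Cramer's rule:
Determinant D = (5)(-5) - (-5)(-2) = -25 - 10 = -35
Dx = (-25)(-5) - (60)(-2) = 125 + 120 = 245
Dy = (5)(60) - (-5)(-25) = 300 - 125 = 175
x = Dx/D = 245/-35 = -7
y = Dy/D = 175/-35 = -5

x = -7, y = -5


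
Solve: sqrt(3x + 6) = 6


Square both sides: 3x + 6 = 6^2 = 36
3x = 36 - 6 = 30
x = 10
Check: sqrt(3*10 + 6) = sqrt(36) = 6 ✓

x = 10


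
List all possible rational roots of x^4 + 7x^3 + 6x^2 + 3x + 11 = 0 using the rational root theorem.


Rational root theorem: possible roots are ±p/q where:
  p divides the constant term (11): p ∈ {1, 11}
  q divides the leading coefficient (1): q ∈ {1}

All possible rational roots: -11, -1, 1, 11

-11, -1, 1, 11


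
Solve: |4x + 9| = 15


An absolute value equation |expr| = 15 gives two cases:
Case 1: 4x + 9 = 15
  4x = 6, so x = 3/2
Case 2: 4x + 9 = -15
  4x = -24, so x = -6

x = -6, x = 3/2


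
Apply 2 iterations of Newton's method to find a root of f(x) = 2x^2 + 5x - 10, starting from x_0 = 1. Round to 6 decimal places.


Newton's method: x_(n+1) = x_n - f(x_n)/f'(x_n)
f(x) = 2x^2 + 5x - 10
f'(x) = 4x + 5

Iteration 1:
  f(1.000000) = -3.000000
  f'(1.000000) = 9.000000
  x_1 = 1.000000 - (-3.000000)/(9.000000) = 1.333333

Iteration 2:
  f(1.333333) = 0.222222
  f'(1.333333) = 10.333333
  x_2 = 1.333333 - (0.222222)/(10.333333) = 1.311828

x_2 = 1.311828


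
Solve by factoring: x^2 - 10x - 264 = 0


We need two numbers that multiply to -264 and add to -10.
Those numbers are -22 and 12 (since (-22) * 12 = -264 and (-22) + 12 = -10).
So x^2 - 10x - 264 = (x - 22)(x + 12) = 0
Setting each factor to zero: x = 22 or x = -12

x = -12, x = 22


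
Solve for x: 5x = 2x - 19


Starting with: 5x = 2x - 19
Move all x terms to left: (5 - 2)x = -19 - 0
Simplify: 3x = -19
Divide both sides by 3: x = -19/3

x = -19/3


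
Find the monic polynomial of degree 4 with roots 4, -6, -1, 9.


A monic polynomial with roots 4, -6, -1, 9 is:
p(x) = (x - 4)(x + 6)(x + 1)(x - 9)
After multiplying by (x - 4): x - 4
After multiplying by (x + 6): x^2 + 2x - 24
After multiplying by (x + 1): x^3 + 3x^2 - 22x - 24
After multiplying by (x - 9): x^4 - 6x^3 - 49x^2 + 174x + 216

x^4 - 6x^3 - 49x^2 + 174x + 216


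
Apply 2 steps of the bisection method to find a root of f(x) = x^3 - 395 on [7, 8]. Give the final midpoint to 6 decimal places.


f(x) = x^3 - 395
f(7) = -52 < 0
f(8) = 117 > 0

Step 1: midpoint = (7.000000 + 8.000000)/2 = 7.500000
  f(7.500000) = 26.875000
  f(mid) > 0, so root is in [7.000000, 7.500000]

Step 2: midpoint = (7.000000 + 7.500000)/2 = 7.250000
  f(7.250000) = -13.921875
  f(mid) < 0, so root is in [7.250000, 7.500000]

midpoint = 7.250000


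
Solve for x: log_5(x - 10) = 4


Convert to exponential form: x - 10 = 5^4 = 625
x = 625 + 10 = 635
Check: log_5(635 - 10) = log_5(625) = log_5(625) = 4 ✓

x = 635


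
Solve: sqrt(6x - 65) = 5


Square both sides: 6x - 65 = 5^2 = 25
6x = 25 + 65 = 90
x = 15
Check: sqrt(6*15 - 65) = sqrt(25) = 5 ✓

x = 15


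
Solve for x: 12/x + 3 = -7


Subtract 3 from both sides: 12/x = -10
Multiply both sides by x: 12 = -10 * x
Divide by -10: x = -6/5

x = -6/5


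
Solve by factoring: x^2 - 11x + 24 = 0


We need two numbers that multiply to 24 and add to -11.
Those numbers are -3 and -8 (since (-3) * (-8) = 24 and (-3) + (-8) = -11).
So x^2 - 11x + 24 = (x - 3)(x - 8) = 0
Setting each factor to zero: x = 3 or x = 8

x = 3, x = 8


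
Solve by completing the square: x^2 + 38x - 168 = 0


Start: x^2 + 38x - 168 = 0
Move constant: x^2 + 38x = 168
Half of 38 is 19, squared is 361
Add 361 to both sides: x^2 + 38x + 361 = 529
(x + 19)^2 = 529
x + 19 = ±23
x = -19 + 23 = 4 or x = -19 - 23 = -42

x = -42, x = 4


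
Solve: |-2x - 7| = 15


An absolute value equation |expr| = 15 gives two cases:
Case 1: -2x - 7 = 15
  -2x = 22, so x = -11
Case 2: -2x - 7 = -15
  -2x = -8, so x = 4

x = -11, x = 4


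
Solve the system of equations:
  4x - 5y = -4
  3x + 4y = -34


Using Cramer's rule:
Determinant D = (4)(4) - (3)(-5) = 16 + 15 = 31
Dx = (-4)(4) - (-34)(-5) = -16 - 170 = -186
Dy = (4)(-34) - (3)(-4) = -136 + 12 = -124
x = Dx/D = -186/31 = -6
y = Dy/D = -124/31 = -4

x = -6, y = -4


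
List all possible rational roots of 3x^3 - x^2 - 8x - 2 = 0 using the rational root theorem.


Rational root theorem: possible roots are ±p/q where:
  p divides the constant term (-2): p ∈ {1, 2}
  q divides the leading coefficient (3): q ∈ {1, 3}

All possible rational roots: -2, -1, -2/3, -1/3, 1/3, 2/3, 1, 2

-2, -1, -2/3, -1/3, 1/3, 2/3, 1, 2


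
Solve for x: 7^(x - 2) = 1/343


Express both sides with the same base.
1/343 = 7^(-3)
Since the bases match, equate exponents: x - 2 = -3
So x = -3 - (-2) = -1

x = -1


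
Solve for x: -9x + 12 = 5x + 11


Starting with: -9x + 12 = 5x + 11
Move all x terms to left: (-9 - 5)x = 11 - 12
Simplify: -14x = -1
Divide both sides by -14: x = 1/14

x = 1/14


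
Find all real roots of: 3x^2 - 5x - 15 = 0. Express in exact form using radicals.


Using the quadratic formula: x = (-b ± sqrt(b^2 - 4ac)) / (2a)
Here a = 3, b = -5, c = -15
Discriminant = b^2 - 4ac = (-5)^2 - 4(3)(-15) = 25 + 180 = 205
Since discriminant = 205 > 0, there are two real roots.
x = (5 ± sqrt(205)) / 6
Numerically: x ≈ 3.2196 or x ≈ -1.5530

x = (5 + sqrt(205)) / 6 or x = (5 - sqrt(205)) / 6


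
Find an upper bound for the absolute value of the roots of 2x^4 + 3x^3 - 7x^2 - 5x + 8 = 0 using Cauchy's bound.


Cauchy's bound: all roots r satisfy |r| <= 1 + max(|a_i/a_n|) for i = 0,...,n-1
where a_n is the leading coefficient.

Coefficients: [2, 3, -7, -5, 8]
Leading coefficient a_n = 2
Ratios |a_i/a_n|: 3/2, 7/2, 5/2, 4
Maximum ratio: 4
Cauchy's bound: |r| <= 1 + 4 = 5

Upper bound = 5


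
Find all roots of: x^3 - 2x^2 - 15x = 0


The constant term is 0, so x = 0 is a root. Factor out x:
  x^2 - 2x - 15 = 0
Solve the quadratic x^2 - 2x - 15 = 0: discriminant = (-2)^2 - 4(1)(-15) = 4 + 60 = 64.
sqrt(64) = 8, so x = (2 ± 8)/2: x = 5 or x = -3.
Collecting all roots found:

x = -3, x = 0, x = 5


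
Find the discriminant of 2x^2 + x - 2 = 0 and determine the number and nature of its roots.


For ax^2 + bx + c = 0, discriminant D = b^2 - 4ac
Here a = 2, b = 1, c = -2
D = (1)^2 - 4(2)(-2) = 1 + 16 = 17

D = 17 > 0 but not a perfect square
The equation has 2 distinct real irrational roots.

Discriminant = 17, 2 distinct real irrational roots


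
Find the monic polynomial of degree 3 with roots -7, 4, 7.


A monic polynomial with roots -7, 4, 7 is:
p(x) = (x + 7)(x - 4)(x - 7)
After multiplying by (x + 7): x + 7
After multiplying by (x - 4): x^2 + 3x - 28
After multiplying by (x - 7): x^3 - 4x^2 - 49x + 196

x^3 - 4x^2 - 49x + 196


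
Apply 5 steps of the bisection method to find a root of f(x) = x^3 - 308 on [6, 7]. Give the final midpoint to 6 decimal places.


f(x) = x^3 - 308
f(6) = -92 < 0
f(7) = 35 > 0

Step 1: midpoint = (6.000000 + 7.000000)/2 = 6.500000
  f(6.500000) = -33.375000
  f(mid) < 0, so root is in [6.500000, 7.000000]

Step 2: midpoint = (6.500000 + 7.000000)/2 = 6.750000
  f(6.750000) = -0.453125
  f(mid) < 0, so root is in [6.750000, 7.000000]

Step 3: midpoint = (6.750000 + 7.000000)/2 = 6.875000
  f(6.875000) = 16.951172
  f(mid) > 0, so root is in [6.750000, 6.875000]

Step 4: midpoint = (6.750000 + 6.875000)/2 = 6.812500
  f(6.812500) = 8.169189
  f(mid) > 0, so root is in [6.750000, 6.812500]

Step 5: midpoint = (6.750000 + 6.812500)/2 = 6.781250
  f(6.781250) = 3.838165
  f(mid) > 0, so root is in [6.750000, 6.781250]

midpoint = 6.781250
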